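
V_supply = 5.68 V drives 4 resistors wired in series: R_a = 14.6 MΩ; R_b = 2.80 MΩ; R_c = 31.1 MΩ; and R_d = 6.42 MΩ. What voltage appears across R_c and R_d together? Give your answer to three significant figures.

V ≈ 3.88 V

ΣR = 14.6 + 2.80 + 31.1 + 6.42 = 54.92 MΩ.
R_{R_c..R_d} = 31.1 + 6.42 = 37.52 MΩ.
Voltage divider: V = V_supply · (37.52 / 54.92) = 5.68 × 0.6832 = 3.880 V.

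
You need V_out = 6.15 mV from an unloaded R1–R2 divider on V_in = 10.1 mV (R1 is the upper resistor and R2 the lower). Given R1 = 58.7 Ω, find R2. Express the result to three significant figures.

R2 ≈ 91.4 Ω

Required fraction k = V_out/V_in = 0.6089.
R2 = R1 · 0.6089/(1 − 0.6089) = 91.39 Ω.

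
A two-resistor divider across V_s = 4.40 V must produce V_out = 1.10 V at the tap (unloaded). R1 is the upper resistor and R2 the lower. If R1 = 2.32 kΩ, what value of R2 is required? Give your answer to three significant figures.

R2 ≈ 0.773 kΩ

V_out/V_s = R2/(R1+R2) = 0.2500.
So R2 = R1 · V_out/(V_s − V_out) = 2.32 × 1.10/(4.40 − 1.10) = 2.32 × 0.3333 = 0.7733 kΩ.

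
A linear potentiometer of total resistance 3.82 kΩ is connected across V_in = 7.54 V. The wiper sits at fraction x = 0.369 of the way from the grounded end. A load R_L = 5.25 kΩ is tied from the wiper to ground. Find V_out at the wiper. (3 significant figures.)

The pot divides into 2.410 kΩ above the wiper and 1.410 kΩ below.
Lower segment in parallel with the load: 1.410 ‖ 5.25 = 1.111 kΩ.
V_out = 7.54 × 1.111/(2.410 + 1.111) = 2.379 V.

V_out ≈ 2.38 V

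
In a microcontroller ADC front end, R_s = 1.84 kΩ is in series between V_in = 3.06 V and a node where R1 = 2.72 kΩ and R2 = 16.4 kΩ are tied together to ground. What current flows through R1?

I ≈ 0.629 mA

Equivalent of the parallel group: R_p = 2.333 kΩ.
V_A = 3.06 × 2.333/4.173 = 1.711 V.
I(R1) = V_A / R1 = 1.711/2.72 = 0.6290 mA.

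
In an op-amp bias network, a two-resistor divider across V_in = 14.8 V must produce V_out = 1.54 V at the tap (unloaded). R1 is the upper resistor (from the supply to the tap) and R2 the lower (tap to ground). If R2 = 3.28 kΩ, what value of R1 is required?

R1 ≈ 28.2 kΩ

V_out/V_in = R2/(R1+R2) = 0.1041.
Rearranging, R1 = R2·(1−k)/k = 3.28 × 8.610 = 28.24 kΩ.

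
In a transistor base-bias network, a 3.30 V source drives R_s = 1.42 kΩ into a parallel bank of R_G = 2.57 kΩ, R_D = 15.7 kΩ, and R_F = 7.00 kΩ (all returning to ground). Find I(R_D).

Combine the parallel branches: R_p = (1/2.57 + 1/15.7 + 1/7.00)⁻¹ = 1.679 kΩ.
Node voltage V_A = V_CC · R_p/(R_s + R_p) = 3.30 × 0.5418 = 1.788 V.
I(R_D) = V_A / R_D = 1.788/15.7 = 0.1139 mA.

I ≈ 0.114 mA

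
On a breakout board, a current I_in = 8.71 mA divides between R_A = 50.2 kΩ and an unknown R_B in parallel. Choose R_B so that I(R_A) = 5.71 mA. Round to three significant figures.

In a two-way split, I_A/I_in = R_B/(R_A + R_B).
With f = 0.6556, R_B = R_A · f/(1−f) = 50.2 × 1.903 = 95.55 kΩ.

R_B ≈ 95.5 kΩ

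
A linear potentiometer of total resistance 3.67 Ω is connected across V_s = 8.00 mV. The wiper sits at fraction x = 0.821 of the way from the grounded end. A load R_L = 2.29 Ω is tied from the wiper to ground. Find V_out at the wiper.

V_out ≈ 5.32 mV

Lower segment x·R_p = 3.013 Ω; upper segment (1−x)·R_p = 0.6569 Ω.
Lower segment in parallel with the load: 3.013 ‖ 2.29 = 1.301 Ω.
Then V_out = V_s · 1.301/(0.6569 + 1.301) = 5.316 mV.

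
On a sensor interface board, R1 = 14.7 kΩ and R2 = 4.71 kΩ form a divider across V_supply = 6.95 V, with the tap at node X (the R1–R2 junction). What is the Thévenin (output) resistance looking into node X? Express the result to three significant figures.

Looking into X with the source shorted: R_th = R1·R2/(R1+R2) = 14.70 × 4.71/19.41 = 3.567 kΩ.

R_th ≈ 3.57 kΩ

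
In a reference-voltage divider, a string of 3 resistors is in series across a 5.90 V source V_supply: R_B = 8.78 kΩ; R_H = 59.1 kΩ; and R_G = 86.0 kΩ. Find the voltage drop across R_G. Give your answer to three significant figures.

Series total: ΣR = 8.78 + 59.1 + 86.0 = 153.9 kΩ.
By the voltage-divider rule, V = 5.90 × 86.00/153.9 = 3.297 V.

V ≈ 3.30 V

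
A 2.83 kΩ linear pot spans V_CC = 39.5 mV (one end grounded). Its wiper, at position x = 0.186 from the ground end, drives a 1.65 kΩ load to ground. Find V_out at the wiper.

V_out ≈ 5.83 mV

Lower segment x·R_p = 0.5264 kΩ; upper segment (1−x)·R_p = 2.304 kΩ.
R_L loads the lower segment: effective lower R = 0.3991 kΩ.
Then V_out = V_CC · 0.3991/(2.304 + 0.3991) = 5.832 mV.
(Unloaded: V_out = x·V_CC = 7.35 mV.)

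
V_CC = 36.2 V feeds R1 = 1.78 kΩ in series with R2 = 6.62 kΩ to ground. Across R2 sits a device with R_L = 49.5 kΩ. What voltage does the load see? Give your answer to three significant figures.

V_out ≈ 27.7 V

The load sits in parallel with R2, giving an effective lower resistance R2' = R2·R_L/(R2+R_L) = 5.839 kΩ.
Now apply the divider: V_out = 36.2 × 0.7664 = 27.74 V.
(Unloaded it would be 28.5 V; the load pulls it down.)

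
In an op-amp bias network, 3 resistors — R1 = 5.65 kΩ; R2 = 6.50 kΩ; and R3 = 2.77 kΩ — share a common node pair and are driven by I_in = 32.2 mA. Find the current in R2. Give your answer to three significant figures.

Total conductance ΣG = 1/5.65 + 1/6.50 + 1/2.77 = 0.6918 (units of 1/kΩ).
R2 takes the fraction G_k/ΣG = 0.1538/0.6918 = 0.2224, so I = 32.2 × 0.2224 = 7.160 mA.

I ≈ 7.16 mA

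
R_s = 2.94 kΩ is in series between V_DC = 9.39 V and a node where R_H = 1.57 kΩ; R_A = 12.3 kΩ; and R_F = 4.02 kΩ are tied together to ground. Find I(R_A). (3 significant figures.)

Equivalent of the parallel group: R_p = 1.034 kΩ.
Node voltage V_A = V_DC · R_p/(R_s + R_p) = 9.39 × 0.2602 = 2.443 V.
Branch current I = V_A/R_A = 2.443/12.3 = 0.1987 mA.
(Check via current divider: I_total = 2.363 mA; share G_k/ΣG = 0.08408 → same result.)

I ≈ 0.199 mA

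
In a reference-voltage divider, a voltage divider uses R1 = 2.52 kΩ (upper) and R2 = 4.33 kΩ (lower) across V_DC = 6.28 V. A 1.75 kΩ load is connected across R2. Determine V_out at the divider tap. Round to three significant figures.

V_out ≈ 2.08 V

R2 ‖ R_L = (4.33 × 1.75)/(4.33 + 1.75) = 1.246 kΩ.
Now apply the divider: V_out = 6.28 × 0.3309 = 2.078 V.
(Unloaded it would be 3.97 V; the load pulls it down.)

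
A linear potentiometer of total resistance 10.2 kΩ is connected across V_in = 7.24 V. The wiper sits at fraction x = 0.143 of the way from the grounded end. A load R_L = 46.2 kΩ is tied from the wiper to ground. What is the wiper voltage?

V_out ≈ 1.01 V

Split the track: R_lower = x·R_p = 1.459 kΩ, R_upper = (1−x)·R_p = 8.741 kΩ.
Lower segment in parallel with the load: 1.459 ‖ 46.2 = 1.414 kΩ.
Loaded-divider output: V_out = 7.24 × 0.1392 = 1.008 V.
(Unloaded: V_out = x·V_in = 1.04 V.)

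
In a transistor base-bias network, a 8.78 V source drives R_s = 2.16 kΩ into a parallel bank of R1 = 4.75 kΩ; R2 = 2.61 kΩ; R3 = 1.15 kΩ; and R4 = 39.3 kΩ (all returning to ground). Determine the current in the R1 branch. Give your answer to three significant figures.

Equivalent of the parallel group: R_p = 0.6717 kΩ.
V_A = 8.78 × 0.6717/2.832 = 2.083 V.
Branch current I = V_A/R1 = 2.083/4.75 = 0.4385 mA.

I ≈ 0.438 mA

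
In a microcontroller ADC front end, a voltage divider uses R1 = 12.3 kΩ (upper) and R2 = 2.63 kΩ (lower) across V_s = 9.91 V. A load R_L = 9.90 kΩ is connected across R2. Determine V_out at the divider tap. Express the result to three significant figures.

The load sits in parallel with R2, giving an effective lower resistance R2' = R2·R_L/(R2+R_L) = 2.078 kΩ.
Now apply the divider: V_out = 9.91 × 0.1445 = 1.432 V.
(Unloaded it would be 1.75 V; the load pulls it down.)

V_out ≈ 1.43 V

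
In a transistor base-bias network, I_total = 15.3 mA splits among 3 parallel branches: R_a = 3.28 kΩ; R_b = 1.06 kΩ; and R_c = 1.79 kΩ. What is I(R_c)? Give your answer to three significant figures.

I ≈ 4.73 mA

Conductances: ΣG = 1/3.28 + 1/1.06 + 1/1.79 = 1.807 (1/kΩ).
Current divider: I(R_c) = I_total · G_k/ΣG = 15.3 × (0.5587/1.807) = 15.3 × 0.3092 = 4.730 mA.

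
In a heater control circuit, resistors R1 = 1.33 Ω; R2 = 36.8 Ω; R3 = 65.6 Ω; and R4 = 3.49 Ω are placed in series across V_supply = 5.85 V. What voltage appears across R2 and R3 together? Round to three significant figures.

Series total: ΣR = 1.33 + 36.8 + 65.6 + 3.49 = 107.2 Ω.
R_{R2..R3} = 36.8 + 65.6 = 102.4 Ω.
V = V_supply · R/ΣR = 5.85 × 0.9550 = 5.587 V.

V ≈ 5.59 V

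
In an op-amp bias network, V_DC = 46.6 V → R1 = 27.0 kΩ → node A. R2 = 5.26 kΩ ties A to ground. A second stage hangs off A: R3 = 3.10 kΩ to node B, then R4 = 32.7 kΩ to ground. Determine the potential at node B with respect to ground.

The second stage (R3 + R4 = 35.80 kΩ) loads node A in parallel with R2.
Effective lower resistance at A: R2 ‖ 35.80 = 4.586 kΩ.
First divider: V_A = V_DC · 4.586/(27.0 + 4.586) = 6.766 V.
Stage 2 is unloaded, so V_B = V_A · R4/(R3+R4) = 6.766 × 32.7/35.80 = 6.180 V.

V_B ≈ 6.18 V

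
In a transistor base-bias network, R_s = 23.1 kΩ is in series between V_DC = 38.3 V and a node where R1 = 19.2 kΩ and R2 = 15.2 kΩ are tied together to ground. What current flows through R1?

I ≈ 0.536 mA

Parallel bank: R_p = 1/(1/19.2 + 1/15.2) = 8.484 kΩ.
V_A by voltage divider: V_A = 38.3 × 8.484/(23.1 + 8.484) = 10.29 V.
I(R1) = V_A / R1 = 10.29/19.2 = 0.5358 mA.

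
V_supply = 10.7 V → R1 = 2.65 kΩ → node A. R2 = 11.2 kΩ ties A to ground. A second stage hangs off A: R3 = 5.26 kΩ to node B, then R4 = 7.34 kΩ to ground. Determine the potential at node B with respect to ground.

V_B ≈ 4.31 V

Node A sees R2 in parallel with the series input of stage 2, R3 + R4 = 12.60 kΩ.
R2 ‖ (R3+R4) = 5.929 kΩ.
V_A = 10.7 × 5.929/(2.65 + 5.929) = 7.395 V.
V_B = V_A × 0.5825 = 4.308 V.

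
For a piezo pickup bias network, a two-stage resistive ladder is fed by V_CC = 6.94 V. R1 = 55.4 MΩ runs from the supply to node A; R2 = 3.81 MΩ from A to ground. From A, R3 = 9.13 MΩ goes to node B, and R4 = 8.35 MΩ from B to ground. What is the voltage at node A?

Node A sees R2 in parallel with the series input of stage 2, R3 + R4 = 17.48 MΩ.
Effective lower resistance at A: R2 ‖ 17.48 = 3.128 MΩ.
V_A = 6.94 × 3.128/(55.4 + 3.128) = 0.3709 V.

V_A ≈ 0.371 V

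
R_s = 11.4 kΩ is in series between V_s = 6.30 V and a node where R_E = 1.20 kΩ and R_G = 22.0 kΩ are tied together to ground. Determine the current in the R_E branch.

I ≈ 0.476 mA

Combine the parallel branches: R_p = (1/1.20 + 1/22.0)⁻¹ = 1.138 kΩ.
V_A = 6.30 × 1.138/12.54 = 0.5718 V.
I(R_E) = V_A / R_E = 0.5718/1.20 = 0.4765 mA.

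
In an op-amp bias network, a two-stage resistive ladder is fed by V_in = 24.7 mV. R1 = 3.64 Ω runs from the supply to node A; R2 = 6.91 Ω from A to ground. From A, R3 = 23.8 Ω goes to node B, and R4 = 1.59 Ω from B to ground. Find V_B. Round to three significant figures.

V_B ≈ 0.926 mV

Looking into the second stage from A: R3 + R4 = 25.39 Ω appears in parallel with R2.
R2 ‖ (R3+R4) = 5.432 Ω.
First divider: V_A = V_in · 5.432/(3.64 + 5.432) = 14.79 mV.
V_B = V_A × 0.06262 = 0.9261 mV.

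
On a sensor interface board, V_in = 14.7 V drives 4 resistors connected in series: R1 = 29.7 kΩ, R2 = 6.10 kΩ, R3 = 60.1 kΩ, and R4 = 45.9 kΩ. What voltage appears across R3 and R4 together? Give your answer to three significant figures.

V ≈ 11.0 V

ΣR = 29.7 + 6.10 + 60.1 + 45.9 = 141.8 kΩ.
R_{R3..R4} = 60.1 + 45.9 = 106.0 kΩ.
By the voltage-divider rule, V = 14.7 × 106.0/141.8 = 10.99 V.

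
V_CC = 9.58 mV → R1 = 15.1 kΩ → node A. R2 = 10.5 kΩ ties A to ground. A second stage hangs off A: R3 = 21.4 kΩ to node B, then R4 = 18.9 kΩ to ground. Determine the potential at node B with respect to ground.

Looking into the second stage from A: R3 + R4 = 40.30 kΩ appears in parallel with R2.
Effective lower resistance at A: R2 ‖ 40.30 = 8.330 kΩ.
So V_A = 9.58 × 0.3555 = 3.406 mV.
Stage 2 is unloaded, so V_B = V_A · R4/(R3+R4) = 3.406 × 18.9/40.30 = 1.597 mV.

V_B ≈ 1.60 mV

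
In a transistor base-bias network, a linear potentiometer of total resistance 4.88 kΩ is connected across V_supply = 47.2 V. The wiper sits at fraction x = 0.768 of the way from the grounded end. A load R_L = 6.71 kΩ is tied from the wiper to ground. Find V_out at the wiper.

V_out ≈ 32.1 V

The pot divides into 1.132 kΩ above the wiper and 3.748 kΩ below.
R_L loads the lower segment: effective lower R = 2.405 kΩ.
Loaded-divider output: V_out = 47.2 × 0.6799 = 32.09 V.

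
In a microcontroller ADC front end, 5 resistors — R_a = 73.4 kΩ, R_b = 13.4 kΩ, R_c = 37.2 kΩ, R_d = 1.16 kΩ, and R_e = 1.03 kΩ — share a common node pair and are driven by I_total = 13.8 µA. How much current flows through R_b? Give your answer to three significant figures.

ΣG = 1/73.4 + 1/13.4 + 1/37.2 + 1/1.16 + 1/1.03 = 1.948.
By the current-divider rule, I = I_total · G_k/ΣG = 13.8 × 0.03831 = 0.5287 µA.

I ≈ 0.529 µA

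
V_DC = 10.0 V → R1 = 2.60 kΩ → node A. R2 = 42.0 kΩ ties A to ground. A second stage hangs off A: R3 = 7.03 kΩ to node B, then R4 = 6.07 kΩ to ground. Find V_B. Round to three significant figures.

V_B ≈ 3.68 V

The second stage (R3 + R4 = 13.10 kΩ) loads node A in parallel with R2.
R2 ‖ (R3+R4) = 9.985 kΩ.
So V_A = 10.0 × 0.7934 = 7.934 V.
Then the unloaded second divider: V_B = V_A × R4/(R3+R4) = 7.934 × 0.4634 = 3.676 V.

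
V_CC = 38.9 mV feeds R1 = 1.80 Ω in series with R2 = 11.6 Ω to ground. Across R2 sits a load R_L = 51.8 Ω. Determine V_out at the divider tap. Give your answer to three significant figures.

V_out ≈ 32.7 mV

The load sits in parallel with R2, giving an effective lower resistance R2' = R2·R_L/(R2+R_L) = 9.478 Ω.
Then V_out = V_CC · R2'/(R1 + R2') = 38.9 × 9.478/11.28 = 32.69 mV.
(Unloaded it would be 33.7 mV; the load pulls it down.)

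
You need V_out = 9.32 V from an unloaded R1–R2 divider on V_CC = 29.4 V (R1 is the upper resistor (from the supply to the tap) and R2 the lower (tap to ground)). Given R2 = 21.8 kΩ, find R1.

R1 ≈ 47.0 kΩ

The divider ratio is R2/(R1+R2) = 9.32/29.4 = 0.3170.
Rearranging, R1 = R2·(1−k)/k = 21.8 × 2.155 = 46.97 kΩ.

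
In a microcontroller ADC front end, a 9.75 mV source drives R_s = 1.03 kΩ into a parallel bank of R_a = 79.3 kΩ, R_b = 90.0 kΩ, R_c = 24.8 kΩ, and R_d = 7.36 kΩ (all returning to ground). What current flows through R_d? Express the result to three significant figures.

Combine the parallel branches: R_p = (1/79.3 + 1/90.0 + 1/24.8 + 1/7.36)⁻¹ = 5.002 kΩ.
Node voltage V_A = V_in · R_p/(R_s + R_p) = 9.75 × 0.8292 = 8.085 mV.
Branch current I = V_A/R_d = 8.085/7.36 = 1.099 µA.

I ≈ 1.10 µA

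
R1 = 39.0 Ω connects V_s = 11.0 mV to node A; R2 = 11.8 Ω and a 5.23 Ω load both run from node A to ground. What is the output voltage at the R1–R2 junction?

V_out ≈ 0.935 mV

The load sits in parallel with R2, giving an effective lower resistance R2' = R2·R_L/(R2+R_L) = 3.624 Ω.
Voltage divider with the loaded lower leg: V_out = 11.0 × 3.624/(39.0 + 3.624) = 11.0 × 0.08502 = 0.9352 mV.
(Unloaded it would be 2.56 mV; the load pulls it down.)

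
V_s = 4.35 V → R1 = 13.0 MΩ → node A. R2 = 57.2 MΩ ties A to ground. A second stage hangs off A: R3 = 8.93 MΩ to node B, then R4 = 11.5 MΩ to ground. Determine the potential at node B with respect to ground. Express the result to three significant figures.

V_B ≈ 1.31 V

Looking into the second stage from A: R3 + R4 = 20.43 MΩ appears in parallel with R2.
Effective lower resistance at A: R2 ‖ 20.43 = 15.05 MΩ.
First divider: V_A = V_s · 15.05/(13.0 + 15.05) = 2.334 V.
Stage 2 is unloaded, so V_B = V_A · R4/(R3+R4) = 2.334 × 11.5/20.43 = 1.314 V.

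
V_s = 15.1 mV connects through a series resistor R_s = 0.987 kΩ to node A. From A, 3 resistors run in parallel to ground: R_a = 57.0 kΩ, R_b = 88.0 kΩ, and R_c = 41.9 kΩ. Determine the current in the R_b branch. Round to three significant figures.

I ≈ 0.163 µA

Equivalent of the parallel group: R_p = 18.95 kΩ.
V_A by voltage divider: V_A = 15.1 × 18.95/(0.987 + 18.95) = 14.35 mV.
I(R_b) = V_A / R_b = 14.35/88.0 = 0.1631 µA.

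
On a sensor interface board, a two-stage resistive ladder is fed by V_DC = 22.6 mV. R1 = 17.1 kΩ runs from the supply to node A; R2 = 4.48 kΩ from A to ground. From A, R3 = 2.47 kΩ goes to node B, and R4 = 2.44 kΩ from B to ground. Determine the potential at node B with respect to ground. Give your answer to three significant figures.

Looking into the second stage from A: R3 + R4 = 4.910 kΩ appears in parallel with R2.
Effective lower resistance at A: R2 ‖ 4.910 = 2.343 kΩ.
V_A = 22.6 × 2.343/(17.1 + 2.343) = 2.723 mV.
Stage 2 is unloaded, so V_B = V_A · R4/(R3+R4) = 2.723 × 2.44/4.910 = 1.353 mV.

V_B ≈ 1.35 mV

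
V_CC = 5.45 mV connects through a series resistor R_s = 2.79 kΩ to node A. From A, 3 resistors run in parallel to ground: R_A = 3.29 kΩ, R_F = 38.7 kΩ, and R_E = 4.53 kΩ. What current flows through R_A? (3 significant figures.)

Parallel bank: R_p = 1/(1/3.29 + 1/38.7 + 1/4.53) = 1.816 kΩ.
Node voltage V_A = V_CC · R_p/(R_s + R_p) = 5.45 × 0.3943 = 2.149 mV.
I(R_A) = V_A / R_A = 2.149/3.29 = 0.6532 µA.

I ≈ 0.653 µA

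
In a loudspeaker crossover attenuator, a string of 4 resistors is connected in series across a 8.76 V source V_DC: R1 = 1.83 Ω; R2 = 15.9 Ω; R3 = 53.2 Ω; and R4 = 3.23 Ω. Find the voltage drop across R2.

V ≈ 1.88 V

Series total: ΣR = 1.83 + 15.9 + 53.2 + 3.23 = 74.16 Ω.
By the voltage-divider rule, V = 8.76 × 15.90/74.16 = 1.878 V.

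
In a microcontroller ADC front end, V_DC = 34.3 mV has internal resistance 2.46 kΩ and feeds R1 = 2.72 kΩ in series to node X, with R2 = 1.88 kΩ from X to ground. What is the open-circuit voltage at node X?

V_th ≈ 9.13 mV

R1' = 2.46 + 2.72 = 5.180 kΩ (source resistance + R1).
V_th is the unloaded tap voltage: V_DC · R2/(R1'+R2) = 34.3 × 0.2663 = 9.134 mV.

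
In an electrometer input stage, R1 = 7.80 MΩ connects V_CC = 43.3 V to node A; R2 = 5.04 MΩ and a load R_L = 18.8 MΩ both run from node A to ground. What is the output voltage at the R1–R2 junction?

R2 ‖ R_L = (5.04 × 18.8)/(5.04 + 18.8) = 3.974 MΩ.
Now apply the divider: V_out = 43.3 × 0.3376 = 14.62 V.
(Unloaded it would be 17.0 V; the load pulls it down.)

V_out ≈ 14.6 V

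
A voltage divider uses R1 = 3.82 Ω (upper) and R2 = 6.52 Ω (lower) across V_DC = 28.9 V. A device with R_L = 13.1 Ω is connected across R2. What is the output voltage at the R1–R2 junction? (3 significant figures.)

V_out ≈ 15.4 V

R2 ‖ R_L = (6.52 × 13.1)/(6.52 + 13.1) = 4.353 Ω.
Now apply the divider: V_out = 28.9 × 0.5326 = 15.39 V.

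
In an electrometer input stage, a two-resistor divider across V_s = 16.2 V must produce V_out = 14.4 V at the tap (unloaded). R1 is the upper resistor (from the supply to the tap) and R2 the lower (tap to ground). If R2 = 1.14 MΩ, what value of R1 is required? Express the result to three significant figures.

V_out/V_s = R2/(R1+R2) = 0.8889.
Rearranging, R1 = R2·(1−k)/k = 1.14 × 0.1250 = 0.1425 MΩ.

R1 ≈ 0.142 MΩ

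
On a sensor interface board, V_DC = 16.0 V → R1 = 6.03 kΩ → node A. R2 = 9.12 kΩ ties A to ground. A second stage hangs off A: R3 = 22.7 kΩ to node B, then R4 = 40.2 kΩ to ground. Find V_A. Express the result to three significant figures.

V_A ≈ 9.11 V

Node A sees R2 in parallel with the series input of stage 2, R3 + R4 = 62.90 kΩ.
R2 ‖ (R3+R4) = 7.965 kΩ.
So V_A = 16.0 × 0.5691 = 9.106 V.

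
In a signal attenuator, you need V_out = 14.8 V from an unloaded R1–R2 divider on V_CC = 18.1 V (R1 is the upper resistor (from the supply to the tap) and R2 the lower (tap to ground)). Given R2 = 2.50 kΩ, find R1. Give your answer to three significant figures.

R1 ≈ 0.557 kΩ

The divider ratio is R2/(R1+R2) = 14.8/18.1 = 0.8177.
R1 = R2·(1/k − 1) = 2.50 × 0.2230 = 0.5574 kΩ.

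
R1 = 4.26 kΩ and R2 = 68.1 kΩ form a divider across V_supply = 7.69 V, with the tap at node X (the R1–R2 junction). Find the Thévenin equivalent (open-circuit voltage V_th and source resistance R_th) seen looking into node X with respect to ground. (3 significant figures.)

V_th ≈ 7.24 V, R_th ≈ 4.01 kΩ

V_th is the unloaded tap voltage: V_supply · R2/(R1+R2) = 7.69 × 0.9411 = 7.237 V.
Looking into X with the source shorted: R_th = R1·R2/(R1+R2) = 4.260 × 68.1/72.36 = 4.009 kΩ.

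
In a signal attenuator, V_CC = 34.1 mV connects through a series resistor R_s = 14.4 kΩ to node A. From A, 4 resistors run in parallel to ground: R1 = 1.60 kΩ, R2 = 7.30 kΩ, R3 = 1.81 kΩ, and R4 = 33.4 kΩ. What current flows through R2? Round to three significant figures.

Combine the parallel branches: R_p = (1/1.60 + 1/7.30 + 1/1.81 + 1/33.4)⁻¹ = 0.7438 kΩ.
V_A = 34.1 × 0.7438/15.14 = 1.675 mV.
Branch current I = V_A/R2 = 1.675/7.30 = 0.2294 µA.

I ≈ 0.229 µA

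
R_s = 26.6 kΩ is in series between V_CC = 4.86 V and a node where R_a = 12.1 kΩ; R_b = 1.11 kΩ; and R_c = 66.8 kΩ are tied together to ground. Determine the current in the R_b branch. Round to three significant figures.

I ≈ 0.159 mA

Parallel bank: R_p = 1/(1/12.1 + 1/1.11 + 1/66.8) = 1.001 kΩ.
Node voltage V_A = V_CC · R_p/(R_s + R_p) = 4.86 × 0.03628 = 0.1763 V.
Branch current I = V_A/R_b = 0.1763/1.11 = 0.1589 mA.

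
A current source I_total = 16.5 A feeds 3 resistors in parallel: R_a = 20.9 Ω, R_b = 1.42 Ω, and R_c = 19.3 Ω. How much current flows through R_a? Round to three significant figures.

ΣG = 1/20.9 + 1/1.42 + 1/19.3 = 0.8039.
R_a takes the fraction G_k/ΣG = 0.04785/0.8039 = 0.05952, so I = 16.5 × 0.05952 = 0.9821 A.

I ≈ 0.982 A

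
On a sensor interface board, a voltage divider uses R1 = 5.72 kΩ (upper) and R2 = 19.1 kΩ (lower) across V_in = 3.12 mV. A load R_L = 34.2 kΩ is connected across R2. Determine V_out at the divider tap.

R2 ‖ R_L = (19.1 × 34.2)/(19.1 + 34.2) = 12.26 kΩ.
Then V_out = V_in · R2'/(R1 + R2') = 3.12 × 12.26/17.98 = 2.127 mV.
(Unloaded it would be 2.40 mV; the load pulls it down.)

V_out ≈ 2.13 mV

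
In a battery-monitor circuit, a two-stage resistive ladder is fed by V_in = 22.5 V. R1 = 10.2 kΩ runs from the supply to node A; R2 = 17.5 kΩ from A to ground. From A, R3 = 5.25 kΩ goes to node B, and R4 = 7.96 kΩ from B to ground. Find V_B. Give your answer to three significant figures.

Looking into the second stage from A: R3 + R4 = 13.21 kΩ appears in parallel with R2.
R2 ‖ (R3+R4) = 7.528 kΩ.
First divider: V_A = V_in · 7.528/(10.2 + 7.528) = 9.554 V.
Then the unloaded second divider: V_B = V_A × R4/(R3+R4) = 9.554 × 0.6026 = 5.757 V.

V_B ≈ 5.76 V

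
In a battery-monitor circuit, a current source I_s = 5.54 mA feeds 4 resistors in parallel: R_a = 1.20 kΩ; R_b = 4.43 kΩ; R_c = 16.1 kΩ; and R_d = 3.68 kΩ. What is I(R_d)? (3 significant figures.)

Total conductance ΣG = 1/1.20 + 1/4.43 + 1/16.1 + 1/3.68 = 1.393 (units of 1/kΩ).
R_d takes the fraction G_k/ΣG = 0.2717/1.393 = 0.1951, so I = 5.54 × 0.1951 = 1.081 mA.

I ≈ 1.08 mA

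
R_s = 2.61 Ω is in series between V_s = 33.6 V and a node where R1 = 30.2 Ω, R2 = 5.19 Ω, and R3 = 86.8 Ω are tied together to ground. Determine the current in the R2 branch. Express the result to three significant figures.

I ≈ 4.00 A

Equivalent of the parallel group: R_p = 4.214 Ω.
Node voltage V_A = V_s · R_p/(R_s + R_p) = 33.6 × 0.6175 = 20.75 V.
I(R2) = V_A / R2 = 20.75/5.19 = 3.998 A.
(Check via current divider: I_total = 4.924 A; share G_k/ΣG = 0.8119 → same result.)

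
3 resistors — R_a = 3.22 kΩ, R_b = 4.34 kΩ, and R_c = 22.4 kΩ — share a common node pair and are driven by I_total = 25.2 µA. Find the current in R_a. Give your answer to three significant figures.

Total conductance ΣG = 1/3.22 + 1/4.34 + 1/22.4 = 0.5856 (units of 1/kΩ).
Current divider: I(R_a) = I_total · G_k/ΣG = 25.2 × (0.3106/0.5856) = 25.2 × 0.5303 = 13.36 µA.

I ≈ 13.4 µA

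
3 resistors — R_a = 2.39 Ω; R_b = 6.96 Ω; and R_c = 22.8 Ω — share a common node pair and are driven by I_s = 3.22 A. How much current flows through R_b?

I ≈ 0.764 A

ΣG = 1/2.39 + 1/6.96 + 1/22.8 = 0.6059.
R_b takes the fraction G_k/ΣG = 0.1437/0.6059 = 0.2371, so I = 3.22 × 0.2371 = 0.7635 A.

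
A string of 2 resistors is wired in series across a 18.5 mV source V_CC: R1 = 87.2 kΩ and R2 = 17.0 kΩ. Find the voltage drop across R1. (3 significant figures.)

Total series resistance ΣR = 87.2 + 17.0 = 104.2 kΩ.
V = V_CC · R/ΣR = 18.5 × 0.8369 = 15.48 mV.

V ≈ 15.5 mV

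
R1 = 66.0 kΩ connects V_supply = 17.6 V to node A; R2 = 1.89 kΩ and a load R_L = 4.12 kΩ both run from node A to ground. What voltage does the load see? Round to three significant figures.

First combine the lower leg with the load: R2 ‖ R_L = 1.296 kΩ.
Voltage divider with the loaded lower leg: V_out = 17.6 × 1.296/(66.0 + 1.296) = 17.6 × 0.01925 = 0.3389 V.

V_out ≈ 0.339 V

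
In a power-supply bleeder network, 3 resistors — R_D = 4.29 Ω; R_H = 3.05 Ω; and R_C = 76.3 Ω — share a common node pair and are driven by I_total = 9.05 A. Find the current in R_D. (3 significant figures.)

ΣG = 1/4.29 + 1/3.05 + 1/76.3 = 0.5741.
By the current-divider rule, I = I_total · G_k/ΣG = 9.05 × 0.4060 = 3.675 A.

I ≈ 3.67 A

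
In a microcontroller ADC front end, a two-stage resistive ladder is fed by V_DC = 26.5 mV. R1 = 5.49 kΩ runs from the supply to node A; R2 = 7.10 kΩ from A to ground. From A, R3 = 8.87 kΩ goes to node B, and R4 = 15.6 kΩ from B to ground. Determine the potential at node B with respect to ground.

V_B ≈ 8.46 mV

Node A sees R2 in parallel with the series input of stage 2, R3 + R4 = 24.47 kΩ.
R2 ‖ (R3+R4) = 5.503 kΩ.
So V_A = 26.5 × 0.5006 = 13.27 mV.
Then the unloaded second divider: V_B = V_A × R4/(R3+R4) = 13.27 × 0.6375 = 8.457 mV.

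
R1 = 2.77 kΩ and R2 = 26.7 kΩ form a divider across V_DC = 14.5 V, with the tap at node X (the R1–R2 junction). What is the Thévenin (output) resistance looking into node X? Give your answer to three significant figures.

Looking into X with the source shorted: R_th = R1·R2/(R1+R2) = 2.770 × 26.7/29.47 = 2.510 kΩ.

R_th ≈ 2.51 kΩ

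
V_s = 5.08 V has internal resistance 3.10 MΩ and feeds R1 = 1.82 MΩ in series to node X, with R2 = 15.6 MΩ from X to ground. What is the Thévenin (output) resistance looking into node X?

R_th ≈ 3.74 MΩ

R1' = 3.10 + 1.82 = 4.920 MΩ (source resistance + R1).
With V_s suppressed (replaced by a short), R_th = R1' ‖ R2 = (4.920 × 15.6)/(4.920 + 15.6) = 3.740 MΩ.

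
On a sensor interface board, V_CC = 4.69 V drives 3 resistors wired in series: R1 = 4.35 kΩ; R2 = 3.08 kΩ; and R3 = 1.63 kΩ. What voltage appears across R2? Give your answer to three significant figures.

V ≈ 1.59 V

Total series resistance ΣR = 4.35 + 3.08 + 1.63 = 9.060 kΩ.
By the voltage-divider rule, V = 4.69 × 3.080/9.060 = 1.594 V.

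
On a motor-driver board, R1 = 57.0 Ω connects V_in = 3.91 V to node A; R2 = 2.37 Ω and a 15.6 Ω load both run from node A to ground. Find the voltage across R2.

R2 ‖ R_L = (2.37 × 15.6)/(2.37 + 15.6) = 2.057 Ω.
Now apply the divider: V_out = 3.91 × 0.03484 = 0.1362 V.
(Unloaded it would be 0.156 V; the load pulls it down.)

V_out ≈ 0.136 V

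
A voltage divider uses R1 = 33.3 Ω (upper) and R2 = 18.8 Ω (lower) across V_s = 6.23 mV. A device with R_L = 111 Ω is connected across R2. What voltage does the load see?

V_out ≈ 2.03 mV

First combine the lower leg with the load: R2 ‖ R_L = 16.08 Ω.
Voltage divider with the loaded lower leg: V_out = 6.23 × 16.08/(33.3 + 16.08) = 6.23 × 0.3256 = 2.028 mV.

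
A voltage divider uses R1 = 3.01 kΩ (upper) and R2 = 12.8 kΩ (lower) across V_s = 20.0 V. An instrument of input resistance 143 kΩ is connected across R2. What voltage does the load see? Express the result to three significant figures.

V_out ≈ 15.9 V

R2 ‖ R_L = (12.8 × 143)/(12.8 + 143) = 11.75 kΩ.
Now apply the divider: V_out = 20.0 × 0.7960 = 15.92 V.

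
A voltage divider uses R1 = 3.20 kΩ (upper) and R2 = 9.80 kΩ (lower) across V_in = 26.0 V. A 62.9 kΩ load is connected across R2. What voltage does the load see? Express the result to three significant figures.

V_out ≈ 18.9 V

First combine the lower leg with the load: R2 ‖ R_L = 8.479 kΩ.
Now apply the divider: V_out = 26.0 × 0.7260 = 18.88 V.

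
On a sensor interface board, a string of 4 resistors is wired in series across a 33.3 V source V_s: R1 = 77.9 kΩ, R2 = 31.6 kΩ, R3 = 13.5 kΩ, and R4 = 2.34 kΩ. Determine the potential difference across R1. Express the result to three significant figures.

ΣR = 77.9 + 31.6 + 13.5 + 2.34 = 125.3 kΩ.
V = V_s · R/ΣR = 33.3 × 0.6215 = 20.70 V.

V ≈ 20.7 V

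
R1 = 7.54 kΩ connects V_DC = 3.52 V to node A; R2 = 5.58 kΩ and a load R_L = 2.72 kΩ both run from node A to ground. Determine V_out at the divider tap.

First combine the lower leg with the load: R2 ‖ R_L = 1.829 kΩ.
Voltage divider with the loaded lower leg: V_out = 3.52 × 1.829/(7.54 + 1.829) = 3.52 × 0.1952 = 0.6871 V.

V_out ≈ 0.687 V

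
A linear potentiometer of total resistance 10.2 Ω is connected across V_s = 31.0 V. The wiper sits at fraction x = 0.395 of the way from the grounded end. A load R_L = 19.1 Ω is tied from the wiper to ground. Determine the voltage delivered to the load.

The pot divides into 6.171 Ω above the wiper and 4.029 Ω below.
R_L loads the lower segment: effective lower R = 3.327 Ω.
Loaded-divider output: V_out = 31.0 × 0.3503 = 10.86 V.

V_out ≈ 10.9 V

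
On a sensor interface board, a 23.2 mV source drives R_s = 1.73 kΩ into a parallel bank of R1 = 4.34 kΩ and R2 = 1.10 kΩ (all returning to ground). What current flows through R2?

Parallel bank: R_p = 1/(1/4.34 + 1/1.10) = 0.8776 kΩ.
V_A by voltage divider: V_A = 23.2 × 0.8776/(1.73 + 0.8776) = 7.808 mV.
I(R2) = V_A / R2 = 7.808/1.10 = 7.098 µA.

I ≈ 7.10 µA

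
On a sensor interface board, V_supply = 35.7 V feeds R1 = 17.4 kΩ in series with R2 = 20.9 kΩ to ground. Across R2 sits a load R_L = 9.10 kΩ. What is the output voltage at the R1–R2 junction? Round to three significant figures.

V_out ≈ 9.53 V

R2 ‖ R_L = (20.9 × 9.10)/(20.9 + 9.10) = 6.340 kΩ.
Voltage divider with the loaded lower leg: V_out = 35.7 × 6.340/(17.4 + 6.340) = 35.7 × 0.2670 = 9.534 V.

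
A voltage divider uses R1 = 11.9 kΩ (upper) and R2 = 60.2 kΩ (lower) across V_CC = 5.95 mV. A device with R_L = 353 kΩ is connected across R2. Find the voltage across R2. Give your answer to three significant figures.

V_out ≈ 4.83 mV

First combine the lower leg with the load: R2 ‖ R_L = 51.43 kΩ.
Now apply the divider: V_out = 5.95 × 0.8121 = 4.832 mV.
(Unloaded it would be 4.97 mV; the load pulls it down.)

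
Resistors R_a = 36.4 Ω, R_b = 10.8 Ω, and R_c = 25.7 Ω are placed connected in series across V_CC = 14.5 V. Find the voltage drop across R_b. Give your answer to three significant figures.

V ≈ 2.15 V

ΣR = 36.4 + 10.8 + 25.7 = 72.90 Ω.
By the voltage-divider rule, V = 14.5 × 10.80/72.90 = 2.148 V.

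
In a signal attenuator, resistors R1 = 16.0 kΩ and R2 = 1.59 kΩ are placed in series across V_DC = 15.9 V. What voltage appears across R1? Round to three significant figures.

V ≈ 14.5 V

Series total: ΣR = 16.0 + 1.59 = 17.59 kΩ.
V = V_DC · R/ΣR = 15.9 × 0.9096 = 14.46 V.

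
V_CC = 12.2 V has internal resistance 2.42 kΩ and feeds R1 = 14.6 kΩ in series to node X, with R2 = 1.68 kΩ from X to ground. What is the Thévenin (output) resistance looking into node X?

R_th ≈ 1.53 kΩ

R1' = 2.42 + 14.6 = 17.02 kΩ (source resistance + R1).
Looking into X with the source shorted: R_th = R1'·R2/(R1'+R2) = 17.02 × 1.68/18.70 = 1.529 kΩ.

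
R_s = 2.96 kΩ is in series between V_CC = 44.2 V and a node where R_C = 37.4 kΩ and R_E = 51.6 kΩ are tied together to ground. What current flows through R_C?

Parallel bank: R_p = 1/(1/37.4 + 1/51.6) = 21.68 kΩ.
V_A = 44.2 × 21.68/24.64 = 38.89 V.
I(R_C) = V_A / R_C = 38.89/37.4 = 1.040 mA.

I ≈ 1.04 mA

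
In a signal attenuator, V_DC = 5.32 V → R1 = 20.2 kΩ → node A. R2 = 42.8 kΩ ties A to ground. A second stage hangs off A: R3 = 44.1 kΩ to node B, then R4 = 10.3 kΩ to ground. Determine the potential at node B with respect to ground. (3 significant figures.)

V_B ≈ 0.546 V

Looking into the second stage from A: R3 + R4 = 54.40 kΩ appears in parallel with R2.
Effective lower resistance at A: R2 ‖ 54.40 = 23.95 kΩ.
So V_A = 5.32 × 0.5425 = 2.886 V.
Then the unloaded second divider: V_B = V_A × R4/(R3+R4) = 2.886 × 0.1893 = 0.5465 V.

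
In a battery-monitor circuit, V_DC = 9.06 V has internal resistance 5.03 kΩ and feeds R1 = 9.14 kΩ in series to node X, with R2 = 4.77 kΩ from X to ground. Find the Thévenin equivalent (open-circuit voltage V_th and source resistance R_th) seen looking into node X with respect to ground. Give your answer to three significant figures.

V_th ≈ 2.28 V, R_th ≈ 3.57 kΩ

R1' = 5.03 + 9.14 = 14.17 kΩ (source resistance + R1).
With X open, the divider is unloaded: V_th = 9.06 × 4.77/18.94 = 2.282 V.
With V_DC suppressed (replaced by a short), R_th = R1' ‖ R2 = (14.17 × 4.77)/(14.17 + 4.77) = 3.569 kΩ.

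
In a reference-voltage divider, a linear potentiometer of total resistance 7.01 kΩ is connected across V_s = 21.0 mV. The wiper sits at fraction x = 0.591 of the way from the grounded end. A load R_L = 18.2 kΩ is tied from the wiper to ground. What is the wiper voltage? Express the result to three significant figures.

The pot divides into 2.867 kΩ above the wiper and 4.143 kΩ below.
R_L loads the lower segment: effective lower R = 3.375 kΩ.
Loaded-divider output: V_out = 21.0 × 0.5407 = 11.35 mV.

V_out ≈ 11.4 mV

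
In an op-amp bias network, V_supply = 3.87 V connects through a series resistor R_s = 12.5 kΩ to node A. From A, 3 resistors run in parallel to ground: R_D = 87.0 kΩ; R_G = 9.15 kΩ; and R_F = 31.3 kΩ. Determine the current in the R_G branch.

Equivalent of the parallel group: R_p = 6.547 kΩ.
V_A by voltage divider: V_A = 3.87 × 6.547/(12.5 + 6.547) = 1.330 V.
Branch current I = V_A/R_G = 1.330/9.15 = 0.1454 mA.
(Equivalently: I_total = 0.2032 mA, then current-divider fraction G_k/ΣG = 0.7156.)

I ≈ 0.145 mA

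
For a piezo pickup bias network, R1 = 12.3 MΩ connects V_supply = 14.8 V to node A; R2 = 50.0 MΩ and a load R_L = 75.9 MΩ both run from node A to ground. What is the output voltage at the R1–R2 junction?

V_out ≈ 10.5 V

The load sits in parallel with R2, giving an effective lower resistance R2' = R2·R_L/(R2+R_L) = 30.14 MΩ.
Then V_out = V_supply · R2'/(R1 + R2') = 14.8 × 30.14/42.44 = 10.51 V.
(Unloaded it would be 11.9 V; the load pulls it down.)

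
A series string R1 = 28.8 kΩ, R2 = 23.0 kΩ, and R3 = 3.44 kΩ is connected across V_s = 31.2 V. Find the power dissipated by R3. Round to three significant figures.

P ≈ 1.10 mW

Series current I = V_s/ΣR = 31.2/55.24 = 0.5648 mA.
V(R3) = I·R = 1.943 V; P = V·I = 1.943 × 0.5648 = 1.097 mW.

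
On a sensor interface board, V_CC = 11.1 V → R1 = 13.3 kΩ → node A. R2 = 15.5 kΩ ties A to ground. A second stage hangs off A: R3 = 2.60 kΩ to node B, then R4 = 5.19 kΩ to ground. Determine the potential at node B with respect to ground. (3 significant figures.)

V_B ≈ 2.07 V

Looking into the second stage from A: R3 + R4 = 7.790 kΩ appears in parallel with R2.
R2 ‖ (R3+R4) = 5.184 kΩ.
V_A = 11.1 × 5.184/(13.3 + 5.184) = 3.113 V.
Stage 2 is unloaded, so V_B = V_A · R4/(R3+R4) = 3.113 × 5.19/7.790 = 2.074 V.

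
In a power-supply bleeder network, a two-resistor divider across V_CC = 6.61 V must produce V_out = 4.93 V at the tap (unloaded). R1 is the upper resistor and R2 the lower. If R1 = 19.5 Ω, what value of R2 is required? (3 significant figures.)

Required fraction k = V_out/V_CC = 0.7458.
So R2 = R1 · V_out/(V_CC − V_out) = 19.5 × 4.93/(6.61 − 4.93) = 19.5 × 2.935 = 57.22 Ω.

R2 ≈ 57.2 Ω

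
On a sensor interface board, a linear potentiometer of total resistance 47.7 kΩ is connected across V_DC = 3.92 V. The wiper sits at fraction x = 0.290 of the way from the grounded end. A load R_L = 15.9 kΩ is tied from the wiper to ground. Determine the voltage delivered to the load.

V_out ≈ 0.703 V

The pot divides into 33.87 kΩ above the wiper and 13.83 kΩ below.
(x·R_p) ‖ R_L = 7.397 kΩ.
V_out = 3.92 × 7.397/(33.87 + 7.397) = 0.7027 V.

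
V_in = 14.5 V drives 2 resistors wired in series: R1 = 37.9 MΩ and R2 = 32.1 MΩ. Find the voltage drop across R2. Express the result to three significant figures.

Total series resistance ΣR = 37.9 + 32.1 = 70.00 MΩ.
Voltage divider: V = V_in · (32.10 / 70.00) = 14.5 × 0.4586 = 6.649 V.

V ≈ 6.65 V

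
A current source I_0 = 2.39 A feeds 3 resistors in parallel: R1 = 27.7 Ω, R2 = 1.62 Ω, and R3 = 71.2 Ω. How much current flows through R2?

Conductances: ΣG = 1/27.7 + 1/1.62 + 1/71.2 = 0.6674 (1/Ω).
By the current-divider rule, I = I_0 · G_k/ΣG = 2.39 × 0.9249 = 2.210 A.

I ≈ 2.21 A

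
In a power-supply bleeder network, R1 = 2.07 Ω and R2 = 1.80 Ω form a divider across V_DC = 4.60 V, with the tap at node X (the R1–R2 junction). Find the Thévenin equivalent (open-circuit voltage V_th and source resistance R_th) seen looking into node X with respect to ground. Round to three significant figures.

Open-circuit (no load on X): V_th = V_DC · R2/(R1 + R2) = 4.60 × 1.80/(2.070 + 1.80) = 2.140 V.
With V_DC suppressed (replaced by a short), R_th = R1 ‖ R2 = (2.070 × 1.80)/(2.070 + 1.80) = 0.9628 Ω.

V_th ≈ 2.14 V, R_th ≈ 0.963 Ω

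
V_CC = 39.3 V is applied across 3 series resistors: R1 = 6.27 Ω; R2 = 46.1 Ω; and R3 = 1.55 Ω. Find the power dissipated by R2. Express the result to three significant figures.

P ≈ 24.5 W

The common current is I = 39.3/53.92 = 0.7289 A.
P = I²R = 0.5312 × 46.1 = 24.49 W.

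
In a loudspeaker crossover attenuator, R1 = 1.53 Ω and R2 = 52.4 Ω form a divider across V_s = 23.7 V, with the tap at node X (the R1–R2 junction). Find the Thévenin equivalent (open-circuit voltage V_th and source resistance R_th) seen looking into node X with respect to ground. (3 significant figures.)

V_th ≈ 23.0 V, R_th ≈ 1.49 Ω

Open-circuit (no load on X): V_th = V_s · R2/(R1 + R2) = 23.7 × 52.4/(1.530 + 52.4) = 23.03 V.
Looking into X with the source shorted: R_th = R1·R2/(R1+R2) = 1.530 × 52.4/53.93 = 1.487 Ω.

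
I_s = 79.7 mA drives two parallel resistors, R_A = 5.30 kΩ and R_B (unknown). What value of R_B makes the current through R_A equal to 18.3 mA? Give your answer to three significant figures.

R_B ≈ 1.58 kΩ

Two-branch current divider: I_A = I_s · R_B/(R_A + R_B).
18.3/79.7 = R_B/(R_A + R_B) → R_B = R_A · (0.2296)/(1 − 0.2296) = 5.30 × 0.2980 = 1.580 kΩ.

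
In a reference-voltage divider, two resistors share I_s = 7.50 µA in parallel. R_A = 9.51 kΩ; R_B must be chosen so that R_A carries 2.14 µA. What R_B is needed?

R_B ≈ 3.80 kΩ

In a two-way split, I_A/I_s = R_B/(R_A + R_B).
With f = 0.2853, R_B = R_A · f/(1−f) = 9.51 × 0.3993 = 3.797 kΩ.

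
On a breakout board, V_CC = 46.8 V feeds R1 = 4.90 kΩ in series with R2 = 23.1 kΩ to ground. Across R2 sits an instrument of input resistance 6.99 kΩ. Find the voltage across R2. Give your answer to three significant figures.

V_out ≈ 24.5 V

The load sits in parallel with R2, giving an effective lower resistance R2' = R2·R_L/(R2+R_L) = 5.366 kΩ.
Voltage divider with the loaded lower leg: V_out = 46.8 × 5.366/(4.90 + 5.366) = 46.8 × 0.5227 = 24.46 V.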